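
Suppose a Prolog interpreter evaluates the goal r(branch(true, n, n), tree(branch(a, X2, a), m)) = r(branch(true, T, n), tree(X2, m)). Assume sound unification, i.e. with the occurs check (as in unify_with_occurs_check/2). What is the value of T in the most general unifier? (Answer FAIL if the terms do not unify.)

Decompose r/2: branch(true, n, n) = branch(true, T, n),  tree(branch(a, X2, a), m) = tree(X2, m).
Decompose branch/3: true = true,  n = T,  n = n.
Delete trivial equation true = true.
Bind T := n; no other remaining equation mentions T.
Delete trivial equation n = n.
Decompose tree/2: branch(a, X2, a) = X2,  m = m.
Occurs check fails: X2 occurs in branch(a, X2, a); the equation X2 = branch(a, X2, a) has no finite solution.

FAIL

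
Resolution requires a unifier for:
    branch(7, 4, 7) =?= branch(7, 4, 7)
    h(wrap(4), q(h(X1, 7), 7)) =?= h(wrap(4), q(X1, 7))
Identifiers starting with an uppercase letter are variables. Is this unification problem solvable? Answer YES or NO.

Delete trivial equation branch(7, 4, 7) =?= branch(7, 4, 7).
Decompose h/2: wrap(4) =?= wrap(4),  q(h(X1, 7), 7) =?= q(X1, 7).
Delete trivial equation wrap(4) =?= wrap(4).
Decompose q/2: h(X1, 7) =?= X1,  7 =?= 7.
Occurs check fails: X1 occurs in h(X1, 7); the equation X1 =?= h(X1, 7) has no finite solution.

NO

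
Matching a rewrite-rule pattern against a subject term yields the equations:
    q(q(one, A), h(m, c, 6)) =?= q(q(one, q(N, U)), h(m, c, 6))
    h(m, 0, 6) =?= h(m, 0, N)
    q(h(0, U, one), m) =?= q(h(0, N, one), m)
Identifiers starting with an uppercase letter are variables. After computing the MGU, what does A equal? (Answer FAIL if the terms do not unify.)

Decompose q/2: q(one, A) =?= q(one, q(N, U)),  h(m, c, 6) =?= h(m, c, 6).
Decompose q/2: one =?= one,  A =?= q(N, U).
Delete trivial equation one =?= one.
Bind A := q(N, U); no other remaining equation mentions A.
Delete trivial equation h(m, c, 6) =?= h(m, c, 6).
Decompose h/3: m =?= m,  0 =?= 0,  6 =?= N.
Delete trivial equation m =?= m.
Delete trivial equation 0 =?= 0.
Bind N := 6; substituting into the remaining equation gives: q(h(0, U, one), m) =?= q(h(0, 6, one), m). Substituting into the earlier binding gives A := q(6, U).
Decompose q/2: h(0, U, one) =?= h(0, 6, one),  m =?= m.
Decompose h/3: 0 =?= 0,  U =?= 6,  one =?= one.
Delete trivial equation 0 =?= 0.
Bind U := 6; no other remaining equation mentions U. Substituting into the earlier binding gives A := q(6, 6).
Delete trivial equation one =?= one.
Delete trivial equation m =?= m.
MGU = { A ↦ q(6, 6), N ↦ 6, U ↦ 6 }, so A ↦ q(6, 6).

q(6, 6)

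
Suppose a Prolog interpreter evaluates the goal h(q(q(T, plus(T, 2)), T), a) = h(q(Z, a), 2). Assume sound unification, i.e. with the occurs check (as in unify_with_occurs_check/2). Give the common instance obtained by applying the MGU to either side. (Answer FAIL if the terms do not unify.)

FAIL

Decompose h/2: q(q(T, plus(T, 2)), T) = q(Z, a),  a = 2.
Decompose q/2: q(T, plus(T, 2)) = Z,  T = a.
Bind Z := q(T, plus(T, 2)); no other remaining equation mentions Z.
Bind T := a; no other remaining equation mentions T. Substituting into the earlier binding gives Z := q(a, plus(a, 2)).
Clash: constants a and 2 differ; no unifier exists.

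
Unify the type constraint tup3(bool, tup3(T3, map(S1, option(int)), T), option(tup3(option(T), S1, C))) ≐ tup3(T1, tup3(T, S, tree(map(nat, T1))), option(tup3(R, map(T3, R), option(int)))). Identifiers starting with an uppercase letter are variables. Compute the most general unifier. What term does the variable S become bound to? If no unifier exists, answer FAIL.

map(map(tree(map(nat, bool)), option(tree(map(nat, bool)))), option(int))

Decompose tup3/3: bool ≐ T1,  tup3(T3, map(S1, option(int)), T) ≐ tup3(T, S, tree(map(nat, T1))),  option(tup3(option(T), S1, C)) ≐ option(tup3(R, map(T3, R), option(int))).
Bind T1 := bool; substituting into the one remaining equation that mentions T1 gives: tup3(T3, map(S1, option(int)), T) ≐ tup3(T, S, tree(map(nat, bool))).
Decompose tup3/3: T3 ≐ T,  map(S1, option(int)) ≐ S,  T ≐ tree(map(nat, bool)).
Bind T3 := T; substituting into the one remaining equation that mentions T3 gives: option(tup3(option(T), S1, C)) ≐ option(tup3(R, map(T, R), option(int))).
Bind S := map(S1, option(int)); no other remaining equation mentions S.
Bind T := tree(map(nat, bool)); substituting into the remaining equation gives: option(tup3(option(tree(map(nat, bool))), S1, C)) ≐ option(tup3(R, map(tree(map(nat, bool)), R), option(int))). Substituting into the earlier binding gives T3 := tree(map(nat, bool)).
Decompose option/1: tup3(option(tree(map(nat, bool))), S1, C) ≐ tup3(R, map(tree(map(nat, bool)), R), option(int)).
Decompose tup3/3: option(tree(map(nat, bool))) ≐ R,  S1 ≐ map(tree(map(nat, bool)), R),  C ≐ option(int).
Bind R := option(tree(map(nat, bool))); substituting into the one remaining equation that mentions R gives: S1 ≐ map(tree(map(nat, bool)), option(tree(map(nat, bool)))).
Bind S1 := map(tree(map(nat, bool)), option(tree(map(nat, bool)))); no other remaining equation mentions S1. Substituting into the earlier binding gives S := map(map(tree(map(nat, bool)), option(tree(map(nat, bool)))), option(int)).
Bind C := option(int).
MGU = { T1 -> bool, T3 -> tree(map(nat, bool)), S -> map(map(tree(map(nat, bool)), option(tree(map(nat, bool)))), option(int)), T -> tree(map(nat, bool)), R -> option(tree(map(nat, bool))), S1 -> map(tree(map(nat, bool)), option(tree(map(nat, bool)))), C -> option(int) }, so S -> map(map(tree(map(nat, bool)), option(tree(map(nat, bool)))), option(int)).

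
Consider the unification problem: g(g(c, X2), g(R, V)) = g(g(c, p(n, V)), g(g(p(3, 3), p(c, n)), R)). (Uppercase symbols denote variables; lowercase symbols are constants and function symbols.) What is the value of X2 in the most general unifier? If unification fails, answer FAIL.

p(n, g(p(3, 3), p(c, n)))

Decompose g/2: g(c, X2) = g(c, p(n, V)),  g(R, V) = g(g(p(3, 3), p(c, n)), R).
Decompose g/2: c = c,  X2 = p(n, V).
Delete trivial equation c = c.
Bind X2 := p(n, V); no other remaining equation mentions X2.
Decompose g/2: R = g(p(3, 3), p(c, n)),  V = R.
Bind R := g(p(3, 3), p(c, n)); substituting into the remaining equation gives: V = g(p(3, 3), p(c, n)).
Bind V := g(p(3, 3), p(c, n)). Substituting into the earlier binding gives X2 := p(n, g(p(3, 3), p(c, n))).
MGU = { X2 := p(n, g(p(3, 3), p(c, n))), R := g(p(3, 3), p(c, n)), V := g(p(3, 3), p(c, n)) }, so X2 := p(n, g(p(3, 3), p(c, n))).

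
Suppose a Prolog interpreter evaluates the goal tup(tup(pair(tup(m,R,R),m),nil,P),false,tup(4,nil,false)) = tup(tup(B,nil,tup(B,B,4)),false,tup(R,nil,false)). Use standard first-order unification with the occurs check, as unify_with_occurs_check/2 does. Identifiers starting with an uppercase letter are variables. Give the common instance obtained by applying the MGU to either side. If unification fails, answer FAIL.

Decompose tup/3: tup(pair(tup(m,R,R),m),nil,P) = tup(B,nil,tup(B,B,4)),  false = false,  tup(4,nil,false) = tup(R,nil,false).
Decompose tup/3: pair(tup(m,R,R),m) = B,  nil = nil,  P = tup(B,B,4).
Bind B := pair(tup(m,R,R),m); substituting into the one remaining equation that mentions B gives: P = tup(pair(tup(m,R,R),m),pair(tup(m,R,R),m),4).
Delete trivial equation nil = nil.
Bind P := tup(pair(tup(m,R,R),m),pair(tup(m,R,R),m),4); no other remaining equation mentions P.
Delete trivial equation false = false.
Decompose tup/3: 4 = R,  nil = nil,  false = false.
Bind R := 4; no other remaining equation mentions R. Substituting into the earlier bindings gives B := pair(tup(m,4,4),m), P := tup(pair(tup(m,4,4),m),pair(tup(m,4,4),m),4).
Delete trivial equation nil = nil.
Delete trivial equation false = false.
Applying the MGU to either side gives tup(tup(pair(tup(m,4,4),m),nil,tup(pair(tup(m,4,4),m),pair(tup(m,4,4),m),4)),false,tup(4,nil,false)).

tup(tup(pair(tup(m,4,4),m),nil,tup(pair(tup(m,4,4),m),pair(tup(m,4,4),m),4)),false,tup(4,nil,false))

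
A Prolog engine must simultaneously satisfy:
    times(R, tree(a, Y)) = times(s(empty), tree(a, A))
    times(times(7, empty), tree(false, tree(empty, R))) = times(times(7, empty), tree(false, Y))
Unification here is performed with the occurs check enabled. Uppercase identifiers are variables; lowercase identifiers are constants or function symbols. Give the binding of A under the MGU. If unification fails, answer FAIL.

tree(empty, s(empty))

Decompose times/2: R = s(empty),  tree(a, Y) = tree(a, A).
Bind R := s(empty); substituting into the one remaining equation that mentions R gives: times(times(7, empty), tree(false, tree(empty, s(empty)))) = times(times(7, empty), tree(false, Y)).
Decompose tree/2: a = a,  Y = A.
Delete trivial equation a = a.
Bind Y := A; substituting into the remaining equation gives: times(times(7, empty), tree(false, tree(empty, s(empty)))) = times(times(7, empty), tree(false, A)).
Decompose times/2: times(7, empty) = times(7, empty),  tree(false, tree(empty, s(empty))) = tree(false, A).
Delete trivial equation times(7, empty) = times(7, empty).
Decompose tree/2: false = false,  tree(empty, s(empty)) = A.
Delete trivial equation false = false.
Bind A := tree(empty, s(empty)). Substituting into the earlier binding gives Y := tree(empty, s(empty)).
MGU = { R = s(empty), Y = tree(empty, s(empty)), A = tree(empty, s(empty)) }, so A = tree(empty, s(empty)).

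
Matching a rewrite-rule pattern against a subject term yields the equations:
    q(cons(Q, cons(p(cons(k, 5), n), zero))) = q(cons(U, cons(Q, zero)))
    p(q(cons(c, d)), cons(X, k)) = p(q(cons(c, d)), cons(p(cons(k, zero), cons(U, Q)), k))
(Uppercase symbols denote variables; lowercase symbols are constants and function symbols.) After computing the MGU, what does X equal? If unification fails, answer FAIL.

Decompose q/1: cons(Q, cons(p(cons(k, 5), n), zero)) = cons(U, cons(Q, zero)).
Decompose cons/2: Q = U,  cons(p(cons(k, 5), n), zero) = cons(Q, zero).
Bind Q := U; substituting into the remaining equations gives: cons(p(cons(k, 5), n), zero) = cons(U, zero),  p(q(cons(c, d)), cons(X, k)) = p(q(cons(c, d)), cons(p(cons(k, zero), cons(U, U)), k)).
Decompose cons/2: p(cons(k, 5), n) = U,  zero = zero.
Bind U := p(cons(k, 5), n); substituting into the one remaining equation that mentions U gives: p(q(cons(c, d)), cons(X, k)) = p(q(cons(c, d)), cons(p(cons(k, zero), cons(p(cons(k, 5), n), p(cons(k, 5), n))), k)). Substituting into the earlier binding gives Q := p(cons(k, 5), n).
Delete trivial equation zero = zero.
Decompose p/2: q(cons(c, d)) = q(cons(c, d)),  cons(X, k) = cons(p(cons(k, zero), cons(p(cons(k, 5), n), p(cons(k, 5), n))), k).
Delete trivial equation q(cons(c, d)) = q(cons(c, d)).
Decompose cons/2: X = p(cons(k, zero), cons(p(cons(k, 5), n), p(cons(k, 5), n))),  k = k.
Bind X := p(cons(k, zero), cons(p(cons(k, 5), n), p(cons(k, 5), n))); no other remaining equation mentions X.
Delete trivial equation k = k.
MGU = { Q := p(cons(k, 5), n), U := p(cons(k, 5), n), X := p(cons(k, zero), cons(p(cons(k, 5), n), p(cons(k, 5), n))) }, so X := p(cons(k, zero), cons(p(cons(k, 5), n), p(cons(k, 5), n))).

p(cons(k, zero), cons(p(cons(k, 5), n), p(cons(k, 5), n)))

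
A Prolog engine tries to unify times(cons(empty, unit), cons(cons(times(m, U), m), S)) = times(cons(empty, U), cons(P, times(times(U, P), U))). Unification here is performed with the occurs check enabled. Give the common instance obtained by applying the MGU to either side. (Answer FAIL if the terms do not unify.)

Decompose times/2: cons(empty, unit) = cons(empty, U),  cons(cons(times(m, U), m), S) = cons(P, times(times(U, P), U)).
Decompose cons/2: empty = empty,  unit = U.
Delete trivial equation empty = empty.
Bind U := unit; substituting into the remaining equation gives: cons(cons(times(m, unit), m), S) = cons(P, times(times(unit, P), unit)).
Decompose cons/2: cons(times(m, unit), m) = P,  S = times(times(unit, P), unit).
Bind P := cons(times(m, unit), m); substituting into the remaining equation gives: S = times(times(unit, cons(times(m, unit), m)), unit).
Bind S := times(times(unit, cons(times(m, unit), m)), unit).
Applying the MGU to either side gives times(cons(empty, unit), cons(cons(times(m, unit), m), times(times(unit, cons(times(m, unit), m)), unit))).

times(cons(empty, unit), cons(cons(times(m, unit), m), times(times(unit, cons(times(m, unit), m)), unit)))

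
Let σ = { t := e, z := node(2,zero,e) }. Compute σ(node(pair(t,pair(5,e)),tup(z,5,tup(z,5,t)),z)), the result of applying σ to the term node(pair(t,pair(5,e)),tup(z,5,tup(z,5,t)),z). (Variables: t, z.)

node(pair(e,pair(5,e)),tup(node(2,zero,e),5,tup(node(2,zero,e),5,e)),node(2,zero,e))

Replace each occurrence of t with e.
Replace each occurrence of z with node(2,zero,e).
Result: node(pair(e,pair(5,e)),tup(node(2,zero,e),5,tup(node(2,zero,e),5,e)),node(2,zero,e)).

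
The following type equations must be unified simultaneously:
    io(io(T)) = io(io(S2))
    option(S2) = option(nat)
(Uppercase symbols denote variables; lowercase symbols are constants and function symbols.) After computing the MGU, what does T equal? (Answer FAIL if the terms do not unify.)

Decompose io/1: io(T) = io(S2).
Decompose io/1: T = S2.
Bind T := S2; no other remaining equation mentions T.
Decompose option/1: S2 = nat.
Bind S2 := nat. Substituting into the earlier binding gives T := nat.
MGU = { T := nat, S2 := nat }, so T := nat.

nat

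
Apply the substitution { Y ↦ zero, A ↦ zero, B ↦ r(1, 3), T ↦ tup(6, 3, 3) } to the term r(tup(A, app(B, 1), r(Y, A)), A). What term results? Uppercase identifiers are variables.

Replace each occurrence of Y with zero.
Replace each occurrence of A with zero.
Replace each occurrence of B with r(1, 3).
Result: r(tup(zero, app(r(1, 3), 1), r(zero, zero)), zero).

r(tup(zero, app(r(1, 3), 1), r(zero, zero)), zero)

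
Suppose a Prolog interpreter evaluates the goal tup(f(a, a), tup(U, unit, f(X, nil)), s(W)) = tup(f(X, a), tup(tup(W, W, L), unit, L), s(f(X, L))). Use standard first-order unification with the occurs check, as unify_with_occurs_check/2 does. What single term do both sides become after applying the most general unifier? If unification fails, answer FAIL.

Decompose tup/3: f(a, a) = f(X, a),  tup(U, unit, f(X, nil)) = tup(tup(W, W, L), unit, L),  s(W) = s(f(X, L)).
Decompose f/2: a = X,  a = a.
Bind X := a; substituting into the 2 remaining equations that mention X gives: tup(U, unit, f(a, nil)) = tup(tup(W, W, L), unit, L),  s(W) = s(f(a, L)).
Delete trivial equation a = a.
Decompose tup/3: U = tup(W, W, L),  unit = unit,  f(a, nil) = L.
Bind U := tup(W, W, L); no other remaining equation mentions U.
Delete trivial equation unit = unit.
Bind L := f(a, nil); substituting into the remaining equation gives: s(W) = s(f(a, f(a, nil))). Substituting into the earlier binding gives U := tup(W, W, f(a, nil)).
Decompose s/1: W = f(a, f(a, nil)).
Bind W := f(a, f(a, nil)). Substituting into the earlier binding gives U := tup(f(a, f(a, nil)), f(a, f(a, nil)), f(a, nil)).
Applying the MGU to either side gives tup(f(a, a), tup(tup(f(a, f(a, nil)), f(a, f(a, nil)), f(a, nil)), unit, f(a, nil)), s(f(a, f(a, nil)))).

tup(f(a, a), tup(tup(f(a, f(a, nil)), f(a, f(a, nil)), f(a, nil)), unit, f(a, nil)), s(f(a, f(a, nil))))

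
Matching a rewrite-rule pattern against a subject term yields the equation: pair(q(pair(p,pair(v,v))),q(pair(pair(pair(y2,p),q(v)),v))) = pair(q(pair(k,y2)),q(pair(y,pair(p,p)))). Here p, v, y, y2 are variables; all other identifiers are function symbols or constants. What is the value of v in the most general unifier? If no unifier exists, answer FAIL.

pair(k,k)

Decompose pair/2: q(pair(p,pair(v,v))) = q(pair(k,y2)),  q(pair(pair(pair(y2,p),q(v)),v)) = q(pair(y,pair(p,p))).
Decompose q/1: pair(p,pair(v,v)) = pair(k,y2).
Decompose pair/2: p = k,  pair(v,v) = y2.
Bind p := k; substituting into the one remaining equation that mentions p gives: q(pair(pair(pair(y2,k),q(v)),v)) = q(pair(y,pair(k,k))).
Bind y2 := pair(v,v); substituting into the remaining equation gives: q(pair(pair(pair(pair(v,v),k),q(v)),v)) = q(pair(y,pair(k,k))).
Decompose q/1: pair(pair(pair(pair(v,v),k),q(v)),v) = pair(y,pair(k,k)).
Decompose pair/2: pair(pair(pair(v,v),k),q(v)) = y,  v = pair(k,k).
Bind y := pair(pair(pair(v,v),k),q(v)); no other remaining equation mentions y.
Bind v := pair(k,k). Substituting into the earlier bindings gives y2 := pair(pair(k,k),pair(k,k)), y := pair(pair(pair(pair(k,k),pair(k,k)),k),q(pair(k,k))).
MGU = { p ↦ k, y2 ↦ pair(pair(k,k),pair(k,k)), y ↦ pair(pair(pair(pair(k,k),pair(k,k)),k),q(pair(k,k))), v ↦ pair(k,k) }, so v ↦ pair(k,k).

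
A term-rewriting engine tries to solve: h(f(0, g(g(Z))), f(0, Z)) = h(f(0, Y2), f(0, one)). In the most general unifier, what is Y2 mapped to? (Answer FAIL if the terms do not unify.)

g(g(one))

Decompose h/2: f(0, g(g(Z))) = f(0, Y2),  f(0, Z) = f(0, one).
Decompose f/2: 0 = 0,  g(g(Z)) = Y2.
Delete trivial equation 0 = 0.
Bind Y2 := g(g(Z)); no other remaining equation mentions Y2.
Decompose f/2: 0 = 0,  Z = one.
Delete trivial equation 0 = 0.
Bind Z := one. Substituting into the earlier binding gives Y2 := g(g(one)).
MGU = { Y2 -> g(g(one)), Z -> one }, so Y2 -> g(g(one)).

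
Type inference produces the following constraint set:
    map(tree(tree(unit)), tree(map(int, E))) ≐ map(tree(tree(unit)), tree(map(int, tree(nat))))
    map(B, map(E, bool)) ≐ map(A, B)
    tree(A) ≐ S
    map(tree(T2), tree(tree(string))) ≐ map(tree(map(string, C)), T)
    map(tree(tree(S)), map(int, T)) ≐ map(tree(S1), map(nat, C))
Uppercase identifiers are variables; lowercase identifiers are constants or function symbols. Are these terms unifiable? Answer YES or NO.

NO

Decompose map/2: tree(tree(unit)) ≐ tree(tree(unit)),  tree(map(int, E)) ≐ tree(map(int, tree(nat))).
Delete trivial equation tree(tree(unit)) ≐ tree(tree(unit)).
Decompose tree/1: map(int, E) ≐ map(int, tree(nat)).
Decompose map/2: int ≐ int,  E ≐ tree(nat).
Delete trivial equation int ≐ int.
Bind E := tree(nat); substituting into the one remaining equation that mentions E gives: map(B, map(tree(nat), bool)) ≐ map(A, B).
Decompose map/2: B ≐ A,  map(tree(nat), bool) ≐ B.
Bind B := A; substituting into the one remaining equation that mentions B gives: map(tree(nat), bool) ≐ A.
Bind A := map(tree(nat), bool); substituting into the one remaining equation that mentions A gives: tree(map(tree(nat), bool)) ≐ S. Substituting into the earlier binding gives B := map(tree(nat), bool).
Bind S := tree(map(tree(nat), bool)); substituting into the one remaining equation that mentions S gives: map(tree(tree(tree(map(tree(nat), bool)))), map(int, T)) ≐ map(tree(S1), map(nat, C)).
Decompose map/2: tree(T2) ≐ tree(map(string, C)),  tree(tree(string)) ≐ T.
Decompose tree/1: T2 ≐ map(string, C).
Bind T2 := map(string, C); no other remaining equation mentions T2.
Bind T := tree(tree(string)); substituting into the remaining equation gives: map(tree(tree(tree(map(tree(nat), bool)))), map(int, tree(tree(string)))) ≐ map(tree(S1), map(nat, C)).
Decompose map/2: tree(tree(tree(map(tree(nat), bool)))) ≐ tree(S1),  map(int, tree(tree(string))) ≐ map(nat, C).
Decompose tree/1: tree(tree(map(tree(nat), bool))) ≐ S1.
Bind S1 := tree(tree(map(tree(nat), bool))); no other remaining equation mentions S1.
Decompose map/2: int ≐ nat,  tree(tree(string)) ≐ C.
Clash: constants int and nat differ; no unifier exists.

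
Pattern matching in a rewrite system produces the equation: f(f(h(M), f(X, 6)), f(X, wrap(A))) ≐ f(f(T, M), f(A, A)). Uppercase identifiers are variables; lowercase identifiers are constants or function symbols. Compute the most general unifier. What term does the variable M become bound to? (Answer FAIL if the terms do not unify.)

Decompose f/2: f(h(M), f(X, 6)) ≐ f(T, M),  f(X, wrap(A)) ≐ f(A, A).
Decompose f/2: h(M) ≐ T,  f(X, 6) ≐ M.
Bind T := h(M); no other remaining equation mentions T.
Bind M := f(X, 6); no other remaining equation mentions M. Substituting into the earlier binding gives T := h(f(X, 6)).
Decompose f/2: X ≐ A,  wrap(A) ≐ A.
Bind X := A; no other remaining equation mentions X. Substituting into the earlier bindings gives T := h(f(A, 6)), M := f(A, 6).
Occurs check fails: A occurs in wrap(A); the equation A ≐ wrap(A) has no finite solution.

FAIL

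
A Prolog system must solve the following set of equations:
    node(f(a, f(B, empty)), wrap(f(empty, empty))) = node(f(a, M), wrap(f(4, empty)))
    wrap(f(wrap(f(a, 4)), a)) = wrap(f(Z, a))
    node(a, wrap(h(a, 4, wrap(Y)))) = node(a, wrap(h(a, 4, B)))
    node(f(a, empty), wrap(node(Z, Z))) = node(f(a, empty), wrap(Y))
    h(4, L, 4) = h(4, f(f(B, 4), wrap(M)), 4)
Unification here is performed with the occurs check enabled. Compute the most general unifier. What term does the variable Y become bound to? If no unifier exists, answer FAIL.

Decompose node/2: f(a, f(B, empty)) = f(a, M),  wrap(f(empty, empty)) = wrap(f(4, empty)).
Decompose f/2: a = a,  f(B, empty) = M.
Delete trivial equation a = a.
Bind M := f(B, empty); substituting into the one remaining equation that mentions M gives: h(4, L, 4) = h(4, f(f(B, 4), wrap(f(B, empty))), 4).
Decompose wrap/1: f(empty, empty) = f(4, empty).
Decompose f/2: empty = 4,  empty = empty.
Clash: constants empty and 4 differ; no unifier exists.

FAIL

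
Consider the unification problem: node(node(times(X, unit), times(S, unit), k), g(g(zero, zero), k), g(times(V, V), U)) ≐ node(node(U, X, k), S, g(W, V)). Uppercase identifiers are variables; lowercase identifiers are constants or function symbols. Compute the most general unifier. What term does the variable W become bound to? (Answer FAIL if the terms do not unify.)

Decompose node/3: node(times(X, unit), times(S, unit), k) ≐ node(U, X, k),  g(g(zero, zero), k) ≐ S,  g(times(V, V), U) ≐ g(W, V).
Decompose node/3: times(X, unit) ≐ U,  times(S, unit) ≐ X,  k ≐ k.
Bind U := times(X, unit); substituting into the one remaining equation that mentions U gives: g(times(V, V), times(X, unit)) ≐ g(W, V).
Bind X := times(S, unit); substituting into the one remaining equation that mentions X gives: g(times(V, V), times(times(S, unit), unit)) ≐ g(W, V). Substituting into the earlier binding gives U := times(times(S, unit), unit).
Delete trivial equation k ≐ k.
Bind S := g(g(zero, zero), k); substituting into the remaining equation gives: g(times(V, V), times(times(g(g(zero, zero), k), unit), unit)) ≐ g(W, V). Substituting into the earlier bindings gives U := times(times(g(g(zero, zero), k), unit), unit), X := times(g(g(zero, zero), k), unit).
Decompose g/2: times(V, V) ≐ W,  times(times(g(g(zero, zero), k), unit), unit) ≐ V.
Bind W := times(V, V); no other remaining equation mentions W.
Bind V := times(times(g(g(zero, zero), k), unit), unit). Substituting into the earlier binding gives W := times(times(times(g(g(zero, zero), k), unit), unit), times(times(g(g(zero, zero), k), unit), unit)).
MGU = { U ↦ times(times(g(g(zero, zero), k), unit), unit), X ↦ times(g(g(zero, zero), k), unit), S ↦ g(g(zero, zero), k), W ↦ times(times(times(g(g(zero, zero), k), unit), unit), times(times(g(g(zero, zero), k), unit), unit)), V ↦ times(times(g(g(zero, zero), k), unit), unit) }, so W ↦ times(times(times(g(g(zero, zero), k), unit), unit), times(times(g(g(zero, zero), k), unit), unit)).

times(times(times(g(g(zero, zero), k), unit), unit), times(times(g(g(zero, zero), k), unit), unit))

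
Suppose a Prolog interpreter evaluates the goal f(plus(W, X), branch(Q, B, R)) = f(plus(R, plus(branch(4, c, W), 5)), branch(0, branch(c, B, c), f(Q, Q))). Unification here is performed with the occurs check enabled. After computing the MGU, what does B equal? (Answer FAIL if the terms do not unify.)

Decompose f/2: plus(W, X) = plus(R, plus(branch(4, c, W), 5)),  branch(Q, B, R) = branch(0, branch(c, B, c), f(Q, Q)).
Decompose plus/2: W = R,  X = plus(branch(4, c, W), 5).
Bind W := R; substituting into the one remaining equation that mentions W gives: X = plus(branch(4, c, R), 5).
Bind X := plus(branch(4, c, R), 5); no other remaining equation mentions X.
Decompose branch/3: Q = 0,  B = branch(c, B, c),  R = f(Q, Q).
Bind Q := 0; substituting into the one remaining equation that mentions Q gives: R = f(0, 0).
Occurs check fails: B occurs in branch(c, B, c); the equation B = branch(c, B, c) has no finite solution.

FAIL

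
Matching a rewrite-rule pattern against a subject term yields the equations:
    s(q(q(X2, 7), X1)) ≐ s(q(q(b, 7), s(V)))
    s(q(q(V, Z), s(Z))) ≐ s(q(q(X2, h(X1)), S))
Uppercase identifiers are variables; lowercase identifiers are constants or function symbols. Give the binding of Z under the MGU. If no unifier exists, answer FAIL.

h(s(b))

Decompose s/1: q(q(X2, 7), X1) ≐ q(q(b, 7), s(V)).
Decompose q/2: q(X2, 7) ≐ q(b, 7),  X1 ≐ s(V).
Decompose q/2: X2 ≐ b,  7 ≐ 7.
Bind X2 := b; substituting into the one remaining equation that mentions X2 gives: s(q(q(V, Z), s(Z))) ≐ s(q(q(b, h(X1)), S)).
Delete trivial equation 7 ≐ 7.
Bind X1 := s(V); substituting into the remaining equation gives: s(q(q(V, Z), s(Z))) ≐ s(q(q(b, h(s(V))), S)).
Decompose s/1: q(q(V, Z), s(Z)) ≐ q(q(b, h(s(V))), S).
Decompose q/2: q(V, Z) ≐ q(b, h(s(V))),  s(Z) ≐ S.
Decompose q/2: V ≐ b,  Z ≐ h(s(V)).
Bind V := b; substituting into the one remaining equation that mentions V gives: Z ≐ h(s(b)). Substituting into the earlier binding gives X1 := s(b).
Bind Z := h(s(b)); substituting into the remaining equation gives: s(h(s(b))) ≐ S.
Bind S := s(h(s(b))).
MGU = { X2 -> b, X1 -> s(b), V -> b, Z -> h(s(b)), S -> s(h(s(b))) }, so Z -> h(s(b)).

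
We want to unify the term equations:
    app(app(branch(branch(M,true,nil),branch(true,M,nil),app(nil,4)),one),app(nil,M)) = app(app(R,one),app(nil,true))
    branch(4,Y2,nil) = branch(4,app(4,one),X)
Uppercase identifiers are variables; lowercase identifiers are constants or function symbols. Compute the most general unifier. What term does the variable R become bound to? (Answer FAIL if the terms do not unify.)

Decompose app/2: app(branch(branch(M,true,nil),branch(true,M,nil),app(nil,4)),one) = app(R,one),  app(nil,M) = app(nil,true).
Decompose app/2: branch(branch(M,true,nil),branch(true,M,nil),app(nil,4)) = R,  one = one.
Bind R := branch(branch(M,true,nil),branch(true,M,nil),app(nil,4)); no other remaining equation mentions R.
Delete trivial equation one = one.
Decompose app/2: nil = nil,  M = true.
Delete trivial equation nil = nil.
Bind M := true; no other remaining equation mentions M. Substituting into the earlier binding gives R := branch(branch(true,true,nil),branch(true,true,nil),app(nil,4)).
Decompose branch/3: 4 = 4,  Y2 = app(4,one),  nil = X.
Delete trivial equation 4 = 4.
Bind Y2 := app(4,one); no other remaining equation mentions Y2.
Bind X := nil.
MGU = { R := branch(branch(true,true,nil),branch(true,true,nil),app(nil,4)), M := true, Y2 := app(4,one), X := nil }, so R := branch(branch(true,true,nil),branch(true,true,nil),app(nil,4)).

branch(branch(true,true,nil),branch(true,true,nil),app(nil,4))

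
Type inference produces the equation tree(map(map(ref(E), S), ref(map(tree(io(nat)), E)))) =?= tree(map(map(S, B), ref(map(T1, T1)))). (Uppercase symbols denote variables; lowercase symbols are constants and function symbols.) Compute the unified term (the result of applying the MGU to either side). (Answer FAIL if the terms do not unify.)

tree(map(map(ref(tree(io(nat))), ref(tree(io(nat)))), ref(map(tree(io(nat)), tree(io(nat))))))

Decompose tree/1: map(map(ref(E), S), ref(map(tree(io(nat)), E))) =?= map(map(S, B), ref(map(T1, T1))).
Decompose map/2: map(ref(E), S) =?= map(S, B),  ref(map(tree(io(nat)), E)) =?= ref(map(T1, T1)).
Decompose map/2: ref(E) =?= S,  S =?= B.
Bind S := ref(E); substituting into the one remaining equation that mentions S gives: ref(E) =?= B.
Bind B := ref(E); no other remaining equation mentions B.
Decompose ref/1: map(tree(io(nat)), E) =?= map(T1, T1).
Decompose map/2: tree(io(nat)) =?= T1,  E =?= T1.
Bind T1 := tree(io(nat)); substituting into the remaining equation gives: E =?= tree(io(nat)).
Bind E := tree(io(nat)). Substituting into the earlier bindings gives S := ref(tree(io(nat))), B := ref(tree(io(nat))).
Applying the MGU to either side gives tree(map(map(ref(tree(io(nat))), ref(tree(io(nat)))), ref(map(tree(io(nat)), tree(io(nat)))))).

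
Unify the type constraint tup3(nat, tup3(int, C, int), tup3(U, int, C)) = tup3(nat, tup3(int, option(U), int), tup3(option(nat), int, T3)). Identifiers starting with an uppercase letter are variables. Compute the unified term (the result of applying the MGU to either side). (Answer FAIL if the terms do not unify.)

Decompose tup3/3: nat = nat,  tup3(int, C, int) = tup3(int, option(U), int),  tup3(U, int, C) = tup3(option(nat), int, T3).
Delete trivial equation nat = nat.
Decompose tup3/3: int = int,  C = option(U),  int = int.
Delete trivial equation int = int.
Bind C := option(U); substituting into the one remaining equation that mentions C gives: tup3(U, int, option(U)) = tup3(option(nat), int, T3).
Delete trivial equation int = int.
Decompose tup3/3: U = option(nat),  int = int,  option(U) = T3.
Bind U := option(nat); substituting into the one remaining equation that mentions U gives: option(option(nat)) = T3. Substituting into the earlier binding gives C := option(option(nat)).
Delete trivial equation int = int.
Bind T3 := option(option(nat)).
Applying the MGU to either side gives tup3(nat, tup3(int, option(option(nat)), int), tup3(option(nat), int, option(option(nat)))).

tup3(nat, tup3(int, option(option(nat)), int), tup3(option(nat), int, option(option(nat))))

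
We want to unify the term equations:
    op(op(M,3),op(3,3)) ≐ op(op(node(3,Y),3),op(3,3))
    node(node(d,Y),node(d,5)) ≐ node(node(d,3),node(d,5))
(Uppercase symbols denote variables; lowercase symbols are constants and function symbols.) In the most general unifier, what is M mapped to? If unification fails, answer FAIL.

Decompose op/2: op(M,3) ≐ op(node(3,Y),3),  op(3,3) ≐ op(3,3).
Decompose op/2: M ≐ node(3,Y),  3 ≐ 3.
Bind M := node(3,Y); no other remaining equation mentions M.
Delete trivial equation 3 ≐ 3.
Delete trivial equation op(3,3) ≐ op(3,3).
Decompose node/2: node(d,Y) ≐ node(d,3),  node(d,5) ≐ node(d,5).
Decompose node/2: d ≐ d,  Y ≐ 3.
Delete trivial equation d ≐ d.
Bind Y := 3; no other remaining equation mentions Y. Substituting into the earlier binding gives M := node(3,3).
Delete trivial equation node(d,5) ≐ node(d,5).
MGU = { M -> node(3,3), Y -> 3 }, so M -> node(3,3).

node(3,3)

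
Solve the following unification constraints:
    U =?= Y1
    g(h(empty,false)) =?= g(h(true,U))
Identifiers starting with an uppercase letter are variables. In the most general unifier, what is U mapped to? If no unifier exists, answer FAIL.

Bind U := Y1; substituting into the remaining equation gives: g(h(empty,false)) =?= g(h(true,Y1)).
Decompose g/1: h(empty,false) =?= h(true,Y1).
Decompose h/2: empty =?= true,  false =?= Y1.
Clash: constants empty and true differ; no unifier exists.

FAIL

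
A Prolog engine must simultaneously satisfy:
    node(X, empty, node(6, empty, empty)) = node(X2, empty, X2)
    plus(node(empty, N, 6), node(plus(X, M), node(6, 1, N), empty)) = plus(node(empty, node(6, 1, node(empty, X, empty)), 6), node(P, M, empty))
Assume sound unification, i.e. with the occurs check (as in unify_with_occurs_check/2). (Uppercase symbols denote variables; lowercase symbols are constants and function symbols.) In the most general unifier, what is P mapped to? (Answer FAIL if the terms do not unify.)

plus(node(6, empty, empty), node(6, 1, node(6, 1, node(empty, node(6, empty, empty), empty))))

Decompose node/3: X = X2,  empty = empty,  node(6, empty, empty) = X2.
Bind X := X2; substituting into the one remaining equation that mentions X gives: plus(node(empty, N, 6), node(plus(X2, M), node(6, 1, N), empty)) = plus(node(empty, node(6, 1, node(empty, X2, empty)), 6), node(P, M, empty)).
Delete trivial equation empty = empty.
Bind X2 := node(6, empty, empty); substituting into the remaining equation gives: plus(node(empty, N, 6), node(plus(node(6, empty, empty), M), node(6, 1, N), empty)) = plus(node(empty, node(6, 1, node(empty, node(6, empty, empty), empty)), 6), node(P, M, empty)). Substituting into the earlier binding gives X := node(6, empty, empty).
Decompose plus/2: node(empty, N, 6) = node(empty, node(6, 1, node(empty, node(6, empty, empty), empty)), 6),  node(plus(node(6, empty, empty), M), node(6, 1, N), empty) = node(P, M, empty).
Decompose node/3: empty = empty,  N = node(6, 1, node(empty, node(6, empty, empty), empty)),  6 = 6.
Delete trivial equation empty = empty.
Bind N := node(6, 1, node(empty, node(6, empty, empty), empty)); substituting into the one remaining equation that mentions N gives: node(plus(node(6, empty, empty), M), node(6, 1, node(6, 1, node(empty, node(6, empty, empty), empty))), empty) = node(P, M, empty).
Delete trivial equation 6 = 6.
Decompose node/3: plus(node(6, empty, empty), M) = P,  node(6, 1, node(6, 1, node(empty, node(6, empty, empty), empty))) = M,  empty = empty.
Bind P := plus(node(6, empty, empty), M); no other remaining equation mentions P.
Bind M := node(6, 1, node(6, 1, node(empty, node(6, empty, empty), empty))); no other remaining equation mentions M. Substituting into the earlier binding gives P := plus(node(6, empty, empty), node(6, 1, node(6, 1, node(empty, node(6, empty, empty), empty)))).
Delete trivial equation empty = empty.
MGU = { X -> node(6, empty, empty), X2 -> node(6, empty, empty), N -> node(6, 1, node(empty, node(6, empty, empty), empty)), P -> plus(node(6, empty, empty), node(6, 1, node(6, 1, node(empty, node(6, empty, empty), empty)))), M -> node(6, 1, node(6, 1, node(empty, node(6, empty, empty), empty))) }, so P -> plus(node(6, empty, empty), node(6, 1, node(6, 1, node(empty, node(6, empty, empty), empty)))).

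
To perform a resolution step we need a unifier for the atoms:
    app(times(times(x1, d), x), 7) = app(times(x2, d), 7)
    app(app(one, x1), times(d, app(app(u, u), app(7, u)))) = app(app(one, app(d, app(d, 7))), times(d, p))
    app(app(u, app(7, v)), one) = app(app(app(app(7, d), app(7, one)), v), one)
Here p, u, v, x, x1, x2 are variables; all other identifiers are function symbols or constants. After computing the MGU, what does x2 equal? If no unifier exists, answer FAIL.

FAIL

Decompose app/2: times(times(x1, d), x) = times(x2, d),  7 = 7.
Decompose times/2: times(x1, d) = x2,  x = d.
Bind x2 := times(x1, d); no other remaining equation mentions x2.
Bind x := d; no other remaining equation mentions x.
Delete trivial equation 7 = 7.
Decompose app/2: app(one, x1) = app(one, app(d, app(d, 7))),  times(d, app(app(u, u), app(7, u))) = times(d, p).
Decompose app/2: one = one,  x1 = app(d, app(d, 7)).
Delete trivial equation one = one.
Bind x1 := app(d, app(d, 7)); no other remaining equation mentions x1. Substituting into the earlier binding gives x2 := times(app(d, app(d, 7)), d).
Decompose times/2: d = d,  app(app(u, u), app(7, u)) = p.
Delete trivial equation d = d.
Bind p := app(app(u, u), app(7, u)); no other remaining equation mentions p.
Decompose app/2: app(u, app(7, v)) = app(app(app(7, d), app(7, one)), v),  one = one.
Decompose app/2: u = app(app(7, d), app(7, one)),  app(7, v) = v.
Bind u := app(app(7, d), app(7, one)); no other remaining equation mentions u. Substituting into the earlier binding gives p := app(app(app(app(7, d), app(7, one)), app(app(7, d), app(7, one))), app(7, app(app(7, d), app(7, one)))).
Occurs check fails: v occurs in app(7, v); the equation v = app(7, v) has no finite solution.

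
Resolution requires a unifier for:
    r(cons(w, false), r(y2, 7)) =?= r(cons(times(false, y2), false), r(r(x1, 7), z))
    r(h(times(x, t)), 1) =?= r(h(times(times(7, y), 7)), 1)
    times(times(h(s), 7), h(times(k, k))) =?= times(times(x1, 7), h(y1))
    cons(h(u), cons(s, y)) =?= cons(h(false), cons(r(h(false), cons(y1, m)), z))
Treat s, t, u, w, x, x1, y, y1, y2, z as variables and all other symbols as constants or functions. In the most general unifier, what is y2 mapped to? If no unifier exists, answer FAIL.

Decompose r/2: cons(w, false) =?= cons(times(false, y2), false),  r(y2, 7) =?= r(r(x1, 7), z).
Decompose cons/2: w =?= times(false, y2),  false =?= false.
Bind w := times(false, y2); no other remaining equation mentions w.
Delete trivial equation false =?= false.
Decompose r/2: y2 =?= r(x1, 7),  7 =?= z.
Bind y2 := r(x1, 7); no other remaining equation mentions y2. Substituting into the earlier binding gives w := times(false, r(x1, 7)).
Bind z := 7; substituting into the one remaining equation that mentions z gives: cons(h(u), cons(s, y)) =?= cons(h(false), cons(r(h(false), cons(y1, m)), 7)).
Decompose r/2: h(times(x, t)) =?= h(times(times(7, y), 7)),  1 =?= 1.
Decompose h/1: times(x, t) =?= times(times(7, y), 7).
Decompose times/2: x =?= times(7, y),  t =?= 7.
Bind x := times(7, y); no other remaining equation mentions x.
Bind t := 7; no other remaining equation mentions t.
Delete trivial equation 1 =?= 1.
Decompose times/2: times(h(s), 7) =?= times(x1, 7),  h(times(k, k)) =?= h(y1).
Decompose times/2: h(s) =?= x1,  7 =?= 7.
Bind x1 := h(s); no other remaining equation mentions x1. Substituting into the earlier bindings gives w := times(false, r(h(s), 7)), y2 := r(h(s), 7).
Delete trivial equation 7 =?= 7.
Decompose h/1: times(k, k) =?= y1.
Bind y1 := times(k, k); substituting into the remaining equation gives: cons(h(u), cons(s, y)) =?= cons(h(false), cons(r(h(false), cons(times(k, k), m)), 7)).
Decompose cons/2: h(u) =?= h(false),  cons(s, y) =?= cons(r(h(false), cons(times(k, k), m)), 7).
Decompose h/1: u =?= false.
Bind u := false; no other remaining equation mentions u.
Decompose cons/2: s =?= r(h(false), cons(times(k, k), m)),  y =?= 7.
Bind s := r(h(false), cons(times(k, k), m)); no other remaining equation mentions s. Substituting into the earlier bindings gives w := times(false, r(h(r(h(false), cons(times(k, k), m))), 7)), y2 := r(h(r(h(false), cons(times(k, k), m))), 7), x1 := h(r(h(false), cons(times(k, k), m))).
Bind y := 7. Substituting into the earlier binding gives x := times(7, 7).
MGU = { w ↦ times(false, r(h(r(h(false), cons(times(k, k), m))), 7)), y2 ↦ r(h(r(h(false), cons(times(k, k), m))), 7), z ↦ 7, x ↦ times(7, 7), t ↦ 7, x1 ↦ h(r(h(false), cons(times(k, k), m))), y1 ↦ times(k, k), u ↦ false, s ↦ r(h(false), cons(times(k, k), m)), y ↦ 7 }, so y2 ↦ r(h(r(h(false), cons(times(k, k), m))), 7).

r(h(r(h(false), cons(times(k, k), m))), 7)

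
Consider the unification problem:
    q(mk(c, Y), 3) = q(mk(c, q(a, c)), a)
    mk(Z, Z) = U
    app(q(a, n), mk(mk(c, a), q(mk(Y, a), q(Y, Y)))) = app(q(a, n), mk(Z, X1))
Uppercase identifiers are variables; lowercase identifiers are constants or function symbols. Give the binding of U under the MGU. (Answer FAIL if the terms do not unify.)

Decompose q/2: mk(c, Y) = mk(c, q(a, c)),  3 = a.
Decompose mk/2: c = c,  Y = q(a, c).
Delete trivial equation c = c.
Bind Y := q(a, c); substituting into the one remaining equation that mentions Y gives: app(q(a, n), mk(mk(c, a), q(mk(q(a, c), a), q(q(a, c), q(a, c))))) = app(q(a, n), mk(Z, X1)).
Clash: constants 3 and a differ; no unifier exists.

FAIL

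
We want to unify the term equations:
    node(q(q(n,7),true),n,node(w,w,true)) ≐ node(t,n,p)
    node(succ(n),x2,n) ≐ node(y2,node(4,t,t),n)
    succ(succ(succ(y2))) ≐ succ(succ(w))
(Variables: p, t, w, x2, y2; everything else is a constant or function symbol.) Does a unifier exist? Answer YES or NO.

YES

Decompose node/3: q(q(n,7),true) ≐ t,  n ≐ n,  node(w,w,true) ≐ p.
Bind t := q(q(n,7),true); substituting into the one remaining equation that mentions t gives: node(succ(n),x2,n) ≐ node(y2,node(4,q(q(n,7),true),q(q(n,7),true)),n).
Delete trivial equation n ≐ n.
Bind p := node(w,w,true); no other remaining equation mentions p.
Decompose node/3: succ(n) ≐ y2,  x2 ≐ node(4,q(q(n,7),true),q(q(n,7),true)),  n ≐ n.
Bind y2 := succ(n); substituting into the one remaining equation that mentions y2 gives: succ(succ(succ(succ(n)))) ≐ succ(succ(w)).
Bind x2 := node(4,q(q(n,7),true),q(q(n,7),true)); no other remaining equation mentions x2.
Delete trivial equation n ≐ n.
Decompose succ/1: succ(succ(succ(n))) ≐ succ(w).
Decompose succ/1: succ(succ(n)) ≐ w.
Bind w := succ(succ(n)). Substituting into the earlier binding gives p := node(succ(succ(n)),succ(succ(n)),true).
No equations remain and no clash or occurs-check failure arose, so a unifier exists.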